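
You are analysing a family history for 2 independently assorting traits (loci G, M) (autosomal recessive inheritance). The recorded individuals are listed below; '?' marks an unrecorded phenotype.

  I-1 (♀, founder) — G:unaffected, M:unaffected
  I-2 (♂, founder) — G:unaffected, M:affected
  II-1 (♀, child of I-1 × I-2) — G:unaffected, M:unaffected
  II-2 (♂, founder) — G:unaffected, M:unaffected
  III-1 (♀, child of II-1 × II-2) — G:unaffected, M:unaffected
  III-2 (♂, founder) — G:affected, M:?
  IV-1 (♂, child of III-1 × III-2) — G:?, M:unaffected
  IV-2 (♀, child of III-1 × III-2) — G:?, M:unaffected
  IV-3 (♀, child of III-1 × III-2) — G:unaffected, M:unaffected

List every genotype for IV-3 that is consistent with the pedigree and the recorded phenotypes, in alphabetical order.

IV-3 ∈ {Gg MM, Gg Mm}

G/I-1 un ·: GG|Gg
G/I-2 un ·: GG|Gg
G/II-1 un I-1×I-2: GG|Gg
G/II-2 un ·: GG|Gg
G/III-1 un II-1×II-2: GG|Gg
G/III-2 aff ·: gg
G/IV-1 ? III-1×III-2: Gg|gg
G/IV-2 ? III-1×III-2: Gg|gg
G/IV-3 un III-1×III-2: Gg
⇒ G over [I-1,I-2,II-1,II-2,III-1,III-2,IV-1,IV-2,IV-3]: 54 consistent
M/I-1 un ·: MM|Mm
M/I-2 aff ·: mm
M/II-1 un I-1×I-2: Mm
M/II-2 un ·: MM|Mm
M/III-1 un II-1×II-2: MM|Mm
M/III-2 ? ·: MM|Mm|mm
M/IV-1 un III-1×III-2: MM|Mm
M/IV-2 un III-1×III-2: MM|Mm
M/IV-3 un III-1×III-2: MM|Mm
⇒ M over [I-1,I-2,II-1,II-2,III-1,III-2,IV-1,IV-2,IV-3]: 108 consistent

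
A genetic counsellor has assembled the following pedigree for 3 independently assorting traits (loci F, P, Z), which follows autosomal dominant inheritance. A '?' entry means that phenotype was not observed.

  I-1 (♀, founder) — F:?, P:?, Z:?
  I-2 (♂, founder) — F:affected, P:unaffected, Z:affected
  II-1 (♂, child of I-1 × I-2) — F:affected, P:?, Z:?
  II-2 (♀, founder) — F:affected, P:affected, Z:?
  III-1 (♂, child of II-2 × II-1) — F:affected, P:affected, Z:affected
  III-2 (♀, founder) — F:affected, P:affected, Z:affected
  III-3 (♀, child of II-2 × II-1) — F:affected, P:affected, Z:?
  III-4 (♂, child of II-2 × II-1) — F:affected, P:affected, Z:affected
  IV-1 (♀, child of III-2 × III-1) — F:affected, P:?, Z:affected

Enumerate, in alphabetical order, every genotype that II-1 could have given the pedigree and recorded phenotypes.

II-1 ∈ {FF Pp ZZ, FF Pp Zz, FF Pp zz, FF pp ZZ, FF pp Zz, FF pp zz, Ff Pp ZZ, Ff Pp Zz, Ff Pp zz, Ff pp ZZ, Ff pp Zz, Ff pp zz}

F/I-1 ? ·: ff|Ff|FF
F/I-2 aff ·: Ff|FF
F/II-1 aff I-1×I-2: Ff|FF
F/II-2 aff ·: Ff|FF
F/III-1 aff II-2×II-1: Ff|FF
F/III-2 aff ·: Ff|FF
F/III-3 aff II-2×II-1: Ff|FF
F/III-4 aff II-2×II-1: Ff|FF
F/IV-1 aff III-2×III-1: Ff|FF
⇒ F over [I-1,I-2,II-1,II-2,III-1,III-2,III-3,III-4,IV-1]: 404 consistent
P/I-1 ? ·: pp|Pp|PP
P/I-2 un ·: pp
P/II-1 ? I-1×I-2: pp|Pp
P/II-2 aff ·: Pp|PP
P/III-1 aff II-2×II-1: Pp|PP
P/III-2 aff ·: Pp|PP
P/III-3 aff II-2×II-1: Pp|PP
P/III-4 aff II-2×II-1: Pp|PP
P/IV-1 ? III-2×III-1: pp|Pp|PP
⇒ P over [I-1,I-2,II-1,II-2,III-1,III-2,III-3,III-4,IV-1]: 148 consistent
Z/I-1 ? ·: zz|Zz|ZZ
Z/I-2 aff ·: Zz|ZZ
Z/II-1 ? I-1×I-2: zz|Zz|ZZ
Z/II-2 ? ·: zz|Zz|ZZ
Z/III-1 aff II-2×II-1: Zz|ZZ
Z/III-2 aff ·: Zz|ZZ
Z/III-3 ? II-2×II-1: zz|Zz|ZZ
Z/III-4 aff II-2×II-1: Zz|ZZ
Z/IV-1 aff III-2×III-1: Zz|ZZ
⇒ Z over [I-1,I-2,II-1,II-2,III-1,III-2,III-3,III-4,IV-1]: 554 consistent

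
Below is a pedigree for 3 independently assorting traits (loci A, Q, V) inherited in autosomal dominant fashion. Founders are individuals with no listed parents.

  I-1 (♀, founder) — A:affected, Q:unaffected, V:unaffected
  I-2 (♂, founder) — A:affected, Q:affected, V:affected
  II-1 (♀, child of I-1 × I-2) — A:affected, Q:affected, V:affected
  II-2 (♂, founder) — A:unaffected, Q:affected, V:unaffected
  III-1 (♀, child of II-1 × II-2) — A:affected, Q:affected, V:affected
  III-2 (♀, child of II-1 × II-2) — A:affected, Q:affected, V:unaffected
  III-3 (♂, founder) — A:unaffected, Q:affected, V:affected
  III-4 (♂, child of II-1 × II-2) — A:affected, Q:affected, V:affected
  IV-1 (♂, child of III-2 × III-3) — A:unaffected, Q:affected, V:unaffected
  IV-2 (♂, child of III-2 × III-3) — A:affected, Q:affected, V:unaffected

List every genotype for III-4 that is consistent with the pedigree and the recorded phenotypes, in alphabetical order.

III-4 ∈ {Aa QQ Vv, Aa Qq Vv}

A/I-1 aff ·: Aa|AA
A/I-2 aff ·: Aa|AA
A/II-1 aff I-1×I-2: Aa|AA
A/II-2 un ·: aa
A/III-1 aff II-1×II-2: Aa
A/III-2 aff II-1×II-2: Aa
A/III-3 un ·: aa
A/III-4 aff II-1×II-2: Aa
A/IV-1 un III-2×III-3: aa
A/IV-2 aff III-2×III-3: Aa
⇒ A over [I-1,I-2,II-1,II-2,III-1,III-2,III-3,III-4,IV-1,IV-2]: 7 consistent
Q/I-1 un ·: qq
Q/I-2 aff ·: Qq|QQ
Q/II-1 aff I-1×I-2: Qq
Q/II-2 aff ·: Qq|QQ
Q/III-1 aff II-1×II-2: Qq|QQ
Q/III-2 aff II-1×II-2: Qq|QQ
Q/III-3 aff ·: Qq|QQ
Q/III-4 aff II-1×II-2: Qq|QQ
Q/IV-1 aff III-2×III-3: Qq|QQ
Q/IV-2 aff III-2×III-3: Qq|QQ
⇒ Q over [I-1,I-2,II-1,II-2,III-1,III-2,III-3,III-4,IV-1,IV-2]: 208 consistent
V/I-1 un ·: vv
V/I-2 aff ·: Vv|VV
V/II-1 aff I-1×I-2: Vv
V/II-2 un ·: vv
V/III-1 aff II-1×II-2: Vv
V/III-2 un II-1×II-2: vv
V/III-3 aff ·: Vv
V/III-4 aff II-1×II-2: Vv
V/IV-1 un III-2×III-3: vv
V/IV-2 un III-2×III-3: vv
⇒ V over [I-1,I-2,II-1,II-2,III-1,III-2,III-3,III-4,IV-1,IV-2]: 2 consistent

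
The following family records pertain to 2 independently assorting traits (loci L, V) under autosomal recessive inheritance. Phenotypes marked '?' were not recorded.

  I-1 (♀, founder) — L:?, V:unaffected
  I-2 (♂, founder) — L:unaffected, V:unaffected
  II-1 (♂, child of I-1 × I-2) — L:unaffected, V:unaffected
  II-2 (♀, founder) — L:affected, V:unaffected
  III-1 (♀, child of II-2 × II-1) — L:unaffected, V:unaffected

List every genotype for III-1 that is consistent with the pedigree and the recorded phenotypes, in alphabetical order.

L/I-1 ? ·: LL|Ll|ll
L/I-2 un ·: LL|Ll
L/II-1 un I-1×I-2: LL|Ll
L/II-2 aff ·: ll
L/III-1 un II-2×II-1: Ll
⇒ L over [I-1,I-2,II-1,II-2,III-1]: 9 consistent
V/I-1 un ·: VV|Vv
V/I-2 un ·: VV|Vv
V/II-1 un I-1×I-2: VV|Vv
V/II-2 un ·: VV|Vv
V/III-1 un II-2×II-1: VV|Vv
⇒ V over [I-1,I-2,II-1,II-2,III-1]: 24 consistent

III-1 ∈ {Ll VV, Ll Vv}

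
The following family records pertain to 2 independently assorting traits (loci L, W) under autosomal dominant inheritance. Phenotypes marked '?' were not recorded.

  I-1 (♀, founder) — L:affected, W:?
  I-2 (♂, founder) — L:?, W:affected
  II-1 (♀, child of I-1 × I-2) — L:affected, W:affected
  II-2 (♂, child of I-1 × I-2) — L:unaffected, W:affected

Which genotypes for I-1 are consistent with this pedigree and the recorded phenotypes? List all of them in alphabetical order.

L/I-1 aff ·: Ll
L/I-2 ? ·: ll|Ll
L/II-1 aff I-1×I-2: Ll|LL
L/II-2 un I-1×I-2: ll
⇒ L over [I-1,I-2,II-1,II-2]: 3 consistent
W/I-1 ? ·: ww|Ww|WW
W/I-2 aff ·: Ww|WW
W/II-1 aff I-1×I-2: Ww|WW
W/II-2 aff I-1×I-2: Ww|WW
⇒ W over [I-1,I-2,II-1,II-2]: 15 consistent

I-1 ∈ {Ll WW, Ll Ww, Ll ww}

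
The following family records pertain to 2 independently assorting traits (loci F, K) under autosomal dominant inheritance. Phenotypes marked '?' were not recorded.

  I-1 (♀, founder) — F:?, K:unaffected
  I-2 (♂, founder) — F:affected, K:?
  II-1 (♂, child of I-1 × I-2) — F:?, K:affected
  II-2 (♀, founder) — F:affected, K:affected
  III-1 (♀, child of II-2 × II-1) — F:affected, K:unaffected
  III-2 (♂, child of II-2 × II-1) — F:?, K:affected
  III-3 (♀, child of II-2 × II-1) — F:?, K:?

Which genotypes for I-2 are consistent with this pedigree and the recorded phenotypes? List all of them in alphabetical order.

F/I-1 ? ·: ff|Ff|FF
F/I-2 aff ·: Ff|FF
F/II-1 ? I-1×I-2: ff|Ff|FF
F/II-2 aff ·: Ff|FF
F/III-1 aff II-2×II-1: Ff|FF
F/III-2 ? II-2×II-1: ff|Ff|FF
F/III-3 ? II-2×II-1: ff|Ff|FF
⇒ F over [I-1,I-2,II-1,II-2,III-1,III-2,III-3]: 176 consistent
K/I-1 un ·: kk
K/I-2 ? ·: Kk|KK
K/II-1 aff I-1×I-2: Kk
K/II-2 aff ·: Kk
K/III-1 un II-2×II-1: kk
K/III-2 aff II-2×II-1: Kk|KK
K/III-3 ? II-2×II-1: kk|Kk|KK
⇒ K over [I-1,I-2,II-1,II-2,III-1,III-2,III-3]: 12 consistent

I-2 ∈ {FF KK, FF Kk, Ff KK, Ff Kk}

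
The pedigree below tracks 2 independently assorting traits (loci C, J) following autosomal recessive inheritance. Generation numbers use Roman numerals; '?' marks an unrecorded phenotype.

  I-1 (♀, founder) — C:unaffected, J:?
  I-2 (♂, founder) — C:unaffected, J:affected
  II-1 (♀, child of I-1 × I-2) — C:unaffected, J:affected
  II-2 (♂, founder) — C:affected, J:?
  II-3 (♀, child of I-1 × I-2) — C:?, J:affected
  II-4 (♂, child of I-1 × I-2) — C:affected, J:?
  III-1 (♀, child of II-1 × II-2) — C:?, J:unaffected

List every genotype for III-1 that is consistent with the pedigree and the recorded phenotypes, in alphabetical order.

C/I-1 un ·: Cc
C/I-2 un ·: Cc
C/II-1 un I-1×I-2: CC|Cc
C/II-2 aff ·: cc
C/II-3 ? I-1×I-2: CC|Cc|cc
C/II-4 aff I-1×I-2: cc
C/III-1 ? II-1×II-2: Cc|cc
⇒ C over [I-1,I-2,II-1,II-2,II-3,II-4,III-1]: 9 consistent
J/I-1 ? ·: Jj|jj
J/I-2 aff ·: jj
J/II-1 aff I-1×I-2: jj
J/II-2 ? ·: JJ|Jj
J/II-3 aff I-1×I-2: jj
J/II-4 ? I-1×I-2: Jj|jj
J/III-1 un II-1×II-2: Jj
⇒ J over [I-1,I-2,II-1,II-2,II-3,II-4,III-1]: 6 consistent

III-1 ∈ {Cc Jj, cc Jj}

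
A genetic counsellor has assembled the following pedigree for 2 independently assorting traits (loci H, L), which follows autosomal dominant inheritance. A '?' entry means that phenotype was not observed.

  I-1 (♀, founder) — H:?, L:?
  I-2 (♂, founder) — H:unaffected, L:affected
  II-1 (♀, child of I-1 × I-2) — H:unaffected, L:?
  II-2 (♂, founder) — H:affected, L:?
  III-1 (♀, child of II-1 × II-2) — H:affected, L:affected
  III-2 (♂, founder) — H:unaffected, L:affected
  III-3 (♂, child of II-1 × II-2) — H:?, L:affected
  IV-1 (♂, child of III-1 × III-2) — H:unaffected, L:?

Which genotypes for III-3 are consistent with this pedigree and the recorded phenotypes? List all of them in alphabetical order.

H/I-1 ? ·: hh|Hh
H/I-2 un ·: hh
H/II-1 un I-1×I-2: hh
H/II-2 aff ·: Hh|HH
H/III-1 aff II-1×II-2: Hh
H/III-2 un ·: hh
H/III-3 ? II-1×II-2: hh|Hh
H/IV-1 un III-1×III-2: hh
⇒ H over [I-1,I-2,II-1,II-2,III-1,III-2,III-3,IV-1]: 6 consistent
L/I-1 ? ·: ll|Ll|LL
L/I-2 aff ·: Ll|LL
L/II-1 ? I-1×I-2: ll|Ll|LL
L/II-2 ? ·: ll|Ll|LL
L/III-1 aff II-1×II-2: Ll|LL
L/III-2 aff ·: Ll|LL
L/III-3 aff II-1×II-2: Ll|LL
L/IV-1 ? III-1×III-2: ll|Ll|LL
⇒ L over [I-1,I-2,II-1,II-2,III-1,III-2,III-3,IV-1]: 301 consistent

III-3 ∈ {Hh LL, Hh Ll, hh LL, hh Ll}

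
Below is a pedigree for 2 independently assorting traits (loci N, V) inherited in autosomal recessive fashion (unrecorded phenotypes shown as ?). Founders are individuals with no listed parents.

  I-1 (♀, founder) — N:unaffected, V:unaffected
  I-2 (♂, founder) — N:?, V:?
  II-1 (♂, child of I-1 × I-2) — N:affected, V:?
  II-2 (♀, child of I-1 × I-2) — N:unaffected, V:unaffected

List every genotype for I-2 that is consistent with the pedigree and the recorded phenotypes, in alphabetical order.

I-2 ∈ {Nn VV, Nn Vv, Nn vv, nn VV, nn Vv, nn vv}

N/I-1 un ·: Nn
N/I-2 ? ·: Nn|nn
N/II-1 aff I-1×I-2: nn
N/II-2 un I-1×I-2: NN|Nn
⇒ N over [I-1,I-2,II-1,II-2]: 3 consistent
V/I-1 un ·: VV|Vv
V/I-2 ? ·: VV|Vv|vv
V/II-1 ? I-1×I-2: VV|Vv|vv
V/II-2 un I-1×I-2: VV|Vv
⇒ V over [I-1,I-2,II-1,II-2]: 18 consistent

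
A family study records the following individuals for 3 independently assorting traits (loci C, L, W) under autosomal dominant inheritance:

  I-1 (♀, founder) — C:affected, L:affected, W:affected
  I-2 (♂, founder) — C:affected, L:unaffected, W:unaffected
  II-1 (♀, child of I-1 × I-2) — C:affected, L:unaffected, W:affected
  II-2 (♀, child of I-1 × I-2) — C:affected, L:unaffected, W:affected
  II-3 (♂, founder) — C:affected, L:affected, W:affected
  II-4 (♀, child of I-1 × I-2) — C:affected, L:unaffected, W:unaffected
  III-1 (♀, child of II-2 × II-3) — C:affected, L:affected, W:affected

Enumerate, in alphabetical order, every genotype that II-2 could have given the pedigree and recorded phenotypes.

C/I-1 aff ·: Cc|CC
C/I-2 aff ·: Cc|CC
C/II-1 aff I-1×I-2: Cc|CC
C/II-2 aff I-1×I-2: Cc|CC
C/II-3 aff ·: Cc|CC
C/II-4 aff I-1×I-2: Cc|CC
C/III-1 aff II-2×II-3: Cc|CC
⇒ C over [I-1,I-2,II-1,II-2,II-3,II-4,III-1]: 87 consistent
L/I-1 aff ·: Ll
L/I-2 un ·: ll
L/II-1 un I-1×I-2: ll
L/II-2 un I-1×I-2: ll
L/II-3 aff ·: Ll|LL
L/II-4 un I-1×I-2: ll
L/III-1 aff II-2×II-3: Ll
⇒ L over [I-1,I-2,II-1,II-2,II-3,II-4,III-1]: 2 consistent
W/I-1 aff ·: Ww
W/I-2 un ·: ww
W/II-1 aff I-1×I-2: Ww
W/II-2 aff I-1×I-2: Ww
W/II-3 aff ·: Ww|WW
W/II-4 un I-1×I-2: ww
W/III-1 aff II-2×II-3: Ww|WW
⇒ W over [I-1,I-2,II-1,II-2,II-3,II-4,III-1]: 4 consistent

II-2 ∈ {CC ll Ww, Cc ll Ww}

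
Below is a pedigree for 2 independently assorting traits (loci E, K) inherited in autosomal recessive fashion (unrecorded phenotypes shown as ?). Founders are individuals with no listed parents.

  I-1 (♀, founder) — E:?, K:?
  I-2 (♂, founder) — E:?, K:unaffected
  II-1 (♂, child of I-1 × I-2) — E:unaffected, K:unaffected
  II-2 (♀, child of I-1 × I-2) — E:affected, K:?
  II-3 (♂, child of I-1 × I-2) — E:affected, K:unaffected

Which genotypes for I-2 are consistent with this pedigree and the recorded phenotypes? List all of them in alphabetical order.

E/I-1 ? ·: Ee|ee
E/I-2 ? ·: Ee|ee
E/II-1 un I-1×I-2: EE|Ee
E/II-2 aff I-1×I-2: ee
E/II-3 aff I-1×I-2: ee
⇒ E over [I-1,I-2,II-1,II-2,II-3]: 4 consistent
K/I-1 ? ·: KK|Kk|kk
K/I-2 un ·: KK|Kk
K/II-1 un I-1×I-2: KK|Kk
K/II-2 ? I-1×I-2: KK|Kk|kk
K/II-3 un I-1×I-2: KK|Kk
⇒ K over [I-1,I-2,II-1,II-2,II-3]: 32 consistent

I-2 ∈ {Ee KK, Ee Kk, ee KK, ee Kk}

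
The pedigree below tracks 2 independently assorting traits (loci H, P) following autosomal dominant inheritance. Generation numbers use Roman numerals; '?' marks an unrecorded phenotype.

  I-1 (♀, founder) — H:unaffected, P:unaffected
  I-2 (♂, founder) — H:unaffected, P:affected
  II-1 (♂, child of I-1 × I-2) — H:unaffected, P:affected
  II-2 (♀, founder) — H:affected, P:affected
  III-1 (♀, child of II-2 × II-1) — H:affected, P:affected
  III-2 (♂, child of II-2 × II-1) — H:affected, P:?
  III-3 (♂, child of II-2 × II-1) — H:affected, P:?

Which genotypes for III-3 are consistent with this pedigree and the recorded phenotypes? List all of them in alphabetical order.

H/I-1 un ·: hh
H/I-2 un ·: hh
H/II-1 un I-1×I-2: hh
H/II-2 aff ·: Hh|HH
H/III-1 aff II-2×II-1: Hh
H/III-2 aff II-2×II-1: Hh
H/III-3 aff II-2×II-1: Hh
⇒ H over [I-1,I-2,II-1,II-2,III-1,III-2,III-3]: 2 consistent
P/I-1 un ·: pp
P/I-2 aff ·: Pp|PP
P/II-1 aff I-1×I-2: Pp
P/II-2 aff ·: Pp|PP
P/III-1 aff II-2×II-1: Pp|PP
P/III-2 ? II-2×II-1: pp|Pp|PP
P/III-3 ? II-2×II-1: pp|Pp|PP
⇒ P over [I-1,I-2,II-1,II-2,III-1,III-2,III-3]: 52 consistent

III-3 ∈ {Hh PP, Hh Pp, Hh pp}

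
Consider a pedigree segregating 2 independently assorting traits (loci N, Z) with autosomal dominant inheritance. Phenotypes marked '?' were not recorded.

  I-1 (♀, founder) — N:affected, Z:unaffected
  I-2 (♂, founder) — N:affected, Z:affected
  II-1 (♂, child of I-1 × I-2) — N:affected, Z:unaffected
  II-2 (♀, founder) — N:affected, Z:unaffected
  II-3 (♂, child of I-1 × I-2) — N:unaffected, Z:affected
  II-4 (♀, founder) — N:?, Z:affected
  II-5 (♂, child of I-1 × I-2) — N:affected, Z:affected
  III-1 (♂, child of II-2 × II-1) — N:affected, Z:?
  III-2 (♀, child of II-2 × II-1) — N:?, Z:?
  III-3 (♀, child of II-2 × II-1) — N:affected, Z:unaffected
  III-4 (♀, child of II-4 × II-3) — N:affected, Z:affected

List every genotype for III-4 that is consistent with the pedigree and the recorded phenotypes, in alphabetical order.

III-4 ∈ {Nn ZZ, Nn Zz}

N/I-1 aff ·: Nn
N/I-2 aff ·: Nn
N/II-1 aff I-1×I-2: Nn|NN
N/II-2 aff ·: Nn|NN
N/II-3 un I-1×I-2: nn
N/II-4 ? ·: Nn|NN
N/II-5 aff I-1×I-2: Nn|NN
N/III-1 aff II-2×II-1: Nn|NN
N/III-2 ? II-2×II-1: nn|Nn|NN
N/III-3 aff II-2×II-1: Nn|NN
N/III-4 aff II-4×II-3: Nn
⇒ N over [I-1,I-2,II-1,II-2,II-3,II-4,II-5,III-1,III-2,III-3,III-4]: 116 consistent
Z/I-1 un ·: zz
Z/I-2 aff ·: Zz
Z/II-1 un I-1×I-2: zz
Z/II-2 un ·: zz
Z/II-3 aff I-1×I-2: Zz
Z/II-4 aff ·: Zz|ZZ
Z/II-5 aff I-1×I-2: Zz
Z/III-1 ? II-2×II-1: zz
Z/III-2 ? II-2×II-1: zz
Z/III-3 un II-2×II-1: zz
Z/III-4 aff II-4×II-3: Zz|ZZ
⇒ Z over [I-1,I-2,II-1,II-2,II-3,II-4,II-5,III-1,III-2,III-3,III-4]: 4 consistent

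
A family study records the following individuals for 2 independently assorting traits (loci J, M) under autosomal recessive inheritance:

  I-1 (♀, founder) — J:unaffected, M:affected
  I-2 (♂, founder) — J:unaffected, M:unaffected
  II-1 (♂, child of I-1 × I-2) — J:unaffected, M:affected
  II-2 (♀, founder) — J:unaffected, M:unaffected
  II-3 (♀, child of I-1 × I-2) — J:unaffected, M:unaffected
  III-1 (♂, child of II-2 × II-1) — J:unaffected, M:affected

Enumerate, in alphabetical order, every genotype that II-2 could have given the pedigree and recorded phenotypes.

II-2 ∈ {JJ Mm, Jj Mm}

J/I-1 un ·: JJ|Jj
J/I-2 un ·: JJ|Jj
J/II-1 un I-1×I-2: JJ|Jj
J/II-2 un ·: JJ|Jj
J/II-3 un I-1×I-2: JJ|Jj
J/III-1 un II-2×II-1: JJ|Jj
⇒ J over [I-1,I-2,II-1,II-2,II-3,III-1]: 45 consistent
M/I-1 aff ·: mm
M/I-2 un ·: Mm
M/II-1 aff I-1×I-2: mm
M/II-2 un ·: Mm
M/II-3 un I-1×I-2: Mm
M/III-1 aff II-2×II-1: mm
⇒ M over [I-1,I-2,II-1,II-2,II-3,III-1]: 1 consistent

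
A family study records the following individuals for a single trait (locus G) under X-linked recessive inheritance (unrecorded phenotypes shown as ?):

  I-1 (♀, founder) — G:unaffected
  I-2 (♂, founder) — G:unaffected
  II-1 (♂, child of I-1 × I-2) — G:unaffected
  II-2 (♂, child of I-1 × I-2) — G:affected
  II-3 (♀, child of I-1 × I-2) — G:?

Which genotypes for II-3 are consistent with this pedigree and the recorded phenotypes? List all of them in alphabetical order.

G/I-1 un ·: X^GX^g
G/I-2 un ·: X^GY
G/II-1 un I-1×I-2: X^GY
G/II-2 aff I-1×I-2: X^gY
G/II-3 ? I-1×I-2: X^GX^G|X^GX^g
⇒ G over [I-1,I-2,II-1,II-2,II-3]: 2 consistent

II-3 ∈ {X^GX^G, X^GX^g}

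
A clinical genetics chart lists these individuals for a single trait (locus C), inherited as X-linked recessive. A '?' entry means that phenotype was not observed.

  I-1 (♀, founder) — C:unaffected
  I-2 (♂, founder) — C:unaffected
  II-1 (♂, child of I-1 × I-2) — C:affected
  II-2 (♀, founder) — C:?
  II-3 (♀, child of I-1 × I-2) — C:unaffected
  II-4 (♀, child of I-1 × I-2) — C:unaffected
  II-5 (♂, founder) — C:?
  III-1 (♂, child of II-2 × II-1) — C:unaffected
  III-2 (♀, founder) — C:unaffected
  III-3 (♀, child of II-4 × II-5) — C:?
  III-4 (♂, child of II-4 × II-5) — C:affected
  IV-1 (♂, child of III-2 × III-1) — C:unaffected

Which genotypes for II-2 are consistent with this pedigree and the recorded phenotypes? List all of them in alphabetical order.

II-2 ∈ {X^CX^C, X^CX^c}

C/I-1 un ·: X^CX^c
C/I-2 un ·: X^CY
C/II-1 aff I-1×I-2: X^cY
C/II-2 ? ·: X^CX^C|X^CX^c
C/II-3 un I-1×I-2: X^CX^C|X^CX^c
C/II-4 un I-1×I-2: X^CX^c
C/II-5 ? ·: X^CY|X^cY
C/III-1 un II-2×II-1: X^CY
C/III-2 un ·: X^CX^C|X^CX^c
C/III-3 ? II-4×II-5: X^CX^C|X^CX^c|X^cX^c
C/III-4 aff II-4×II-5: X^cY
C/IV-1 un III-2×III-1: X^CY
⇒ C over [I-1,I-2,II-1,II-2,II-3,II-4,II-5,III-1,III-2,III-3,III-4,IV-1]: 32 consistent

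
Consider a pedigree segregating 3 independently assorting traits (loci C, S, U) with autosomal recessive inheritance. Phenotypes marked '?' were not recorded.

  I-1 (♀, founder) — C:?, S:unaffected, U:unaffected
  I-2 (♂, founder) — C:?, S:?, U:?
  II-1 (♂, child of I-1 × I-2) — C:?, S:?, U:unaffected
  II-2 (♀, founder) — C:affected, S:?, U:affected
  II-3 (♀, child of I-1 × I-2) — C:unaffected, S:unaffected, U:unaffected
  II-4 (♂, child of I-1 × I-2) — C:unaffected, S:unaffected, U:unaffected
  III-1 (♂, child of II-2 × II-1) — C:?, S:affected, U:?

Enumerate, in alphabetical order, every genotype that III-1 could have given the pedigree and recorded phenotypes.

III-1 ∈ {Cc ss Uu, Cc ss uu, cc ss Uu, cc ss uu}

C/I-1 ? ·: CC|Cc|cc
C/I-2 ? ·: CC|Cc|cc
C/II-1 ? I-1×I-2: CC|Cc|cc
C/II-2 aff ·: cc
C/II-3 un I-1×I-2: CC|Cc
C/II-4 un I-1×I-2: CC|Cc
C/III-1 ? II-2×II-1: Cc|cc
⇒ C over [I-1,I-2,II-1,II-2,II-3,II-4,III-1]: 51 consistent
S/I-1 un ·: SS|Ss
S/I-2 ? ·: SS|Ss|ss
S/II-1 ? I-1×I-2: Ss|ss
S/II-2 ? ·: Ss|ss
S/II-3 un I-1×I-2: SS|Ss
S/II-4 un I-1×I-2: SS|Ss
S/III-1 aff II-2×II-1: ss
⇒ S over [I-1,I-2,II-1,II-2,II-3,II-4,III-1]: 38 consistent
U/I-1 un ·: UU|Uu
U/I-2 ? ·: UU|Uu|uu
U/II-1 un I-1×I-2: UU|Uu
U/II-2 aff ·: uu
U/II-3 un I-1×I-2: UU|Uu
U/II-4 un I-1×I-2: UU|Uu
U/III-1 ? II-2×II-1: Uu|uu
⇒ U over [I-1,I-2,II-1,II-2,II-3,II-4,III-1]: 41 consistent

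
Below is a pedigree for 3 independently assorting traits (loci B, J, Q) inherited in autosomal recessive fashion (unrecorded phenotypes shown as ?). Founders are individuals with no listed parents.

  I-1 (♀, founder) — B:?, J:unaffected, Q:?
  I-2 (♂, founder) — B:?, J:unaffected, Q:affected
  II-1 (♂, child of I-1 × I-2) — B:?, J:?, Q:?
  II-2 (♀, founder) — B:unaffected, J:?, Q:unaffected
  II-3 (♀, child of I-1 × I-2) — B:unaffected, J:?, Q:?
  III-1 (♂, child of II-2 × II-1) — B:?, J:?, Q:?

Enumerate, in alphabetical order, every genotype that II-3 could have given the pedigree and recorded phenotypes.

B/I-1 ? ·: BB|Bb|bb
B/I-2 ? ·: BB|Bb|bb
B/II-1 ? I-1×I-2: BB|Bb|bb
B/II-2 un ·: BB|Bb
B/II-3 un I-1×I-2: BB|Bb
B/III-1 ? II-2×II-1: BB|Bb|bb
⇒ B over [I-1,I-2,II-1,II-2,II-3,III-1]: 83 consistent
J/I-1 un ·: JJ|Jj
J/I-2 un ·: JJ|Jj
J/II-1 ? I-1×I-2: JJ|Jj|jj
J/II-2 ? ·: JJ|Jj|jj
J/II-3 ? I-1×I-2: JJ|Jj|jj
J/III-1 ? II-2×II-1: JJ|Jj|jj
⇒ J over [I-1,I-2,II-1,II-2,II-3,III-1]: 93 consistent
Q/I-1 ? ·: QQ|Qq|qq
Q/I-2 aff ·: qq
Q/II-1 ? I-1×I-2: Qq|qq
Q/II-2 un ·: QQ|Qq
Q/II-3 ? I-1×I-2: Qq|qq
Q/III-1 ? II-2×II-1: QQ|Qq|qq
⇒ Q over [I-1,I-2,II-1,II-2,II-3,III-1]: 24 consistent

II-3 ∈ {BB JJ Qq, BB JJ qq, BB Jj Qq, BB Jj qq, BB jj Qq, BB jj qq, Bb JJ Qq, Bb JJ qq, Bb Jj Qq, Bb Jj qq, Bb jj Qq, Bb jj qq}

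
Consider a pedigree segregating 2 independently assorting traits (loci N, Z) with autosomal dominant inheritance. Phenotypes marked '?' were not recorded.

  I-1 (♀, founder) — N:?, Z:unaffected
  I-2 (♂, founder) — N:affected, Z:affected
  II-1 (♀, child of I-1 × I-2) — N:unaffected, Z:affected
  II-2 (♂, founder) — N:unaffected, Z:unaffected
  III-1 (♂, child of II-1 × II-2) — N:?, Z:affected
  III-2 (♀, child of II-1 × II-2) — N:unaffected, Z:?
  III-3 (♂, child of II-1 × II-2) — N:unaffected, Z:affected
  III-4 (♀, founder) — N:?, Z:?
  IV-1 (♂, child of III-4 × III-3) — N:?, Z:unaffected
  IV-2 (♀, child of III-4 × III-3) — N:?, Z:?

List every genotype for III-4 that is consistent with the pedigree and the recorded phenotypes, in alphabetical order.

III-4 ∈ {NN Zz, NN zz, Nn Zz, Nn zz, nn Zz, nn zz}

N/I-1 ? ·: nn|Nn
N/I-2 aff ·: Nn
N/II-1 un I-1×I-2: nn
N/II-2 un ·: nn
N/III-1 ? II-1×II-2: nn
N/III-2 un II-1×II-2: nn
N/III-3 un II-1×II-2: nn
N/III-4 ? ·: nn|Nn|NN
N/IV-1 ? III-4×III-3: nn|Nn
N/IV-2 ? III-4×III-3: nn|Nn
⇒ N over [I-1,I-2,II-1,II-2,III-1,III-2,III-3,III-4,IV-1,IV-2]: 12 consistent
Z/I-1 un ·: zz
Z/I-2 aff ·: Zz|ZZ
Z/II-1 aff I-1×I-2: Zz
Z/II-2 un ·: zz
Z/III-1 aff II-1×II-2: Zz
Z/III-2 ? II-1×II-2: zz|Zz
Z/III-3 aff II-1×II-2: Zz
Z/III-4 ? ·: zz|Zz
Z/IV-1 un III-4×III-3: zz
Z/IV-2 ? III-4×III-3: zz|Zz|ZZ
⇒ Z over [I-1,I-2,II-1,II-2,III-1,III-2,III-3,III-4,IV-1,IV-2]: 20 consistent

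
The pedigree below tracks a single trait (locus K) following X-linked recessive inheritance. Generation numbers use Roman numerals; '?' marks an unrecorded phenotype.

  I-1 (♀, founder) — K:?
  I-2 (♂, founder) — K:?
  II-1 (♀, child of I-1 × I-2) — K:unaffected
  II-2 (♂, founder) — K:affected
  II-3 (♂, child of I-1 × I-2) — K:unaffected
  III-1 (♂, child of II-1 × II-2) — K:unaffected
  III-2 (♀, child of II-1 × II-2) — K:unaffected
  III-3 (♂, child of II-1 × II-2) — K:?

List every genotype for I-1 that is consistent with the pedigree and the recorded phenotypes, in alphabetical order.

I-1 ∈ {X^KX^K, X^KX^k}

K/I-1 ? ·: X^KX^K|X^KX^k
K/I-2 ? ·: X^KY|X^kY
K/II-1 un I-1×I-2: X^KX^K|X^KX^k
K/II-2 aff ·: X^kY
K/II-3 un I-1×I-2: X^KY
K/III-1 un II-1×II-2: X^KY
K/III-2 un II-1×II-2: X^KX^k
K/III-3 ? II-1×II-2: X^KY|X^kY
⇒ K over [I-1,I-2,II-1,II-2,II-3,III-1,III-2,III-3]: 8 consistent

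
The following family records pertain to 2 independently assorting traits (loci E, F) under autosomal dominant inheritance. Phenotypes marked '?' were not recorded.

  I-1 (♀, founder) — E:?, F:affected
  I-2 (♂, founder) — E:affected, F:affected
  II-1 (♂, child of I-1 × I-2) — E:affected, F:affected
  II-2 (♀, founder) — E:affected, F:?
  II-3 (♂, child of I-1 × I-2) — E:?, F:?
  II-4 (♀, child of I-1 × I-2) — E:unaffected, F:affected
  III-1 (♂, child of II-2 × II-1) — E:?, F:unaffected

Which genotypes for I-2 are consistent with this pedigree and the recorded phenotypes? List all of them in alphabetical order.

I-2 ∈ {Ee FF, Ee Ff}

E/I-1 ? ·: ee|Ee
E/I-2 aff ·: Ee
E/II-1 aff I-1×I-2: Ee|EE
E/II-2 aff ·: Ee|EE
E/II-3 ? I-1×I-2: ee|Ee|EE
E/II-4 un I-1×I-2: ee
E/III-1 ? II-2×II-1: ee|Ee|EE
⇒ E over [I-1,I-2,II-1,II-2,II-3,II-4,III-1]: 34 consistent
F/I-1 aff ·: Ff|FF
F/I-2 aff ·: Ff|FF
F/II-1 aff I-1×I-2: Ff
F/II-2 ? ·: ff|Ff
F/II-3 ? I-1×I-2: ff|Ff|FF
F/II-4 aff I-1×I-2: Ff|FF
F/III-1 un II-2×II-1: ff
⇒ F over [I-1,I-2,II-1,II-2,II-3,II-4,III-1]: 28 consistent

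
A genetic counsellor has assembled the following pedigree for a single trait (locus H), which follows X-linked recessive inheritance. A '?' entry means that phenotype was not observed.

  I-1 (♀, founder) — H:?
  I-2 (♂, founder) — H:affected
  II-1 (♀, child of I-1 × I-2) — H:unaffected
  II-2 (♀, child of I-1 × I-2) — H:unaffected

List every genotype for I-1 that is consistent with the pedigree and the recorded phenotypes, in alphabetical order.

I-1 ∈ {X^HX^H, X^HX^h}

H/I-1 ? ·: X^HX^H|X^HX^h
H/I-2 aff ·: X^hY
H/II-1 un I-1×I-2: X^HX^h
H/II-2 un I-1×I-2: X^HX^h
⇒ H over [I-1,I-2,II-1,II-2]: 2 consistent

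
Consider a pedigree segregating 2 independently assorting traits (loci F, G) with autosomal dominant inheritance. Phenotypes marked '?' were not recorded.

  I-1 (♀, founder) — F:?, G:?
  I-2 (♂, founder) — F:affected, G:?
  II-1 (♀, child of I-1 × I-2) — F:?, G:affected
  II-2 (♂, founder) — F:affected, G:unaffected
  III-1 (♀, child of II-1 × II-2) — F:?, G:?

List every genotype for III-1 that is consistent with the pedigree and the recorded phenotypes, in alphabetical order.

F/I-1 ? ·: ff|Ff|FF
F/I-2 aff ·: Ff|FF
F/II-1 ? I-1×I-2: ff|Ff|FF
F/II-2 aff ·: Ff|FF
F/III-1 ? II-1×II-2: ff|Ff|FF
⇒ F over [I-1,I-2,II-1,II-2,III-1]: 43 consistent
G/I-1 ? ·: gg|Gg|GG
G/I-2 ? ·: gg|Gg|GG
G/II-1 aff I-1×I-2: Gg|GG
G/II-2 un ·: gg
G/III-1 ? II-1×II-2: gg|Gg
⇒ G over [I-1,I-2,II-1,II-2,III-1]: 18 consistent

III-1 ∈ {FF Gg, FF gg, Ff Gg, Ff gg, ff Gg, ff gg}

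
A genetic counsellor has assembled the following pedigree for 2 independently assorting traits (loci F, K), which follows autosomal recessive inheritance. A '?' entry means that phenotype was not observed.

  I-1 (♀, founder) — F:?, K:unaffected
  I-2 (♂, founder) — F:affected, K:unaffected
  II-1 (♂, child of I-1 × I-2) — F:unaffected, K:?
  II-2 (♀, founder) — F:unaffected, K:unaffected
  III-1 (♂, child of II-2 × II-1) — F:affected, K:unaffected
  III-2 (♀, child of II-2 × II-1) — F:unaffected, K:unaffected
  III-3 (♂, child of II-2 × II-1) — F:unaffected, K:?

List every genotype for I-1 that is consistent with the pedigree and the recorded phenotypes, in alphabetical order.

I-1 ∈ {FF KK, FF Kk, Ff KK, Ff Kk}

F/I-1 ? ·: FF|Ff
F/I-2 aff ·: ff
F/II-1 un I-1×I-2: Ff
F/II-2 un ·: Ff
F/III-1 aff II-2×II-1: ff
F/III-2 un II-2×II-1: FF|Ff
F/III-3 un II-2×II-1: FF|Ff
⇒ F over [I-1,I-2,II-1,II-2,III-1,III-2,III-3]: 8 consistent
K/I-1 un ·: KK|Kk
K/I-2 un ·: KK|Kk
K/II-1 ? I-1×I-2: KK|Kk|kk
K/II-2 un ·: KK|Kk
K/III-1 un II-2×II-1: KK|Kk
K/III-2 un II-2×II-1: KK|Kk
K/III-3 ? II-2×II-1: KK|Kk|kk
⇒ K over [I-1,I-2,II-1,II-2,III-1,III-2,III-3]: 99 consistent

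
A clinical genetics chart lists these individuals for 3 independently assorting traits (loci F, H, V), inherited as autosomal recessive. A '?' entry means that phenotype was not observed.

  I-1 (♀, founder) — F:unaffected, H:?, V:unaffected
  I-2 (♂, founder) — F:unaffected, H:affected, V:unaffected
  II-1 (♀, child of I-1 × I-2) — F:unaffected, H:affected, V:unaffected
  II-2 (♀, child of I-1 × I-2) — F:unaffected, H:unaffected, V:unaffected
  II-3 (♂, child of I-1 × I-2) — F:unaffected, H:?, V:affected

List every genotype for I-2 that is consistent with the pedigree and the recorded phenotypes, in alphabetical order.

F/I-1 un ·: FF|Ff
F/I-2 un ·: FF|Ff
F/II-1 un I-1×I-2: FF|Ff
F/II-2 un I-1×I-2: FF|Ff
F/II-3 un I-1×I-2: FF|Ff
⇒ F over [I-1,I-2,II-1,II-2,II-3]: 25 consistent
H/I-1 ? ·: Hh
H/I-2 aff ·: hh
H/II-1 aff I-1×I-2: hh
H/II-2 un I-1×I-2: Hh
H/II-3 ? I-1×I-2: Hh|hh
⇒ H over [I-1,I-2,II-1,II-2,II-3]: 2 consistent
V/I-1 un ·: Vv
V/I-2 un ·: Vv
V/II-1 un I-1×I-2: VV|Vv
V/II-2 un I-1×I-2: VV|Vv
V/II-3 aff I-1×I-2: vv
⇒ V over [I-1,I-2,II-1,II-2,II-3]: 4 consistent

I-2 ∈ {FF hh Vv, Ff hh Vv}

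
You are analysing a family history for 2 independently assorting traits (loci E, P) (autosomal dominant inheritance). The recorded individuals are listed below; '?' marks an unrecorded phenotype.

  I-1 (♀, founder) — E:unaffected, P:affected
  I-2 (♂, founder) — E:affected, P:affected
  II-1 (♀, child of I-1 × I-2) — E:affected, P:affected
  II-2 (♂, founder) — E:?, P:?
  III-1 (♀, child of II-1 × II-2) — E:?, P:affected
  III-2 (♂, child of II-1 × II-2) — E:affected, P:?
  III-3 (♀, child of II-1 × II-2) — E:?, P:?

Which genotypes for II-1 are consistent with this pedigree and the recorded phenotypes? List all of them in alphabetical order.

II-1 ∈ {Ee PP, Ee Pp}

E/I-1 un ·: ee
E/I-2 aff ·: Ee|EE
E/II-1 aff I-1×I-2: Ee
E/II-2 ? ·: ee|Ee|EE
E/III-1 ? II-1×II-2: ee|Ee|EE
E/III-2 aff II-1×II-2: Ee|EE
E/III-3 ? II-1×II-2: ee|Ee|EE
⇒ E over [I-1,I-2,II-1,II-2,III-1,III-2,III-3]: 60 consistent
P/I-1 aff ·: Pp|PP
P/I-2 aff ·: Pp|PP
P/II-1 aff I-1×I-2: Pp|PP
P/II-2 ? ·: pp|Pp|PP
P/III-1 aff II-1×II-2: Pp|PP
P/III-2 ? II-1×II-2: pp|Pp|PP
P/III-3 ? II-1×II-2: pp|Pp|PP
⇒ P over [I-1,I-2,II-1,II-2,III-1,III-2,III-3]: 130 consistent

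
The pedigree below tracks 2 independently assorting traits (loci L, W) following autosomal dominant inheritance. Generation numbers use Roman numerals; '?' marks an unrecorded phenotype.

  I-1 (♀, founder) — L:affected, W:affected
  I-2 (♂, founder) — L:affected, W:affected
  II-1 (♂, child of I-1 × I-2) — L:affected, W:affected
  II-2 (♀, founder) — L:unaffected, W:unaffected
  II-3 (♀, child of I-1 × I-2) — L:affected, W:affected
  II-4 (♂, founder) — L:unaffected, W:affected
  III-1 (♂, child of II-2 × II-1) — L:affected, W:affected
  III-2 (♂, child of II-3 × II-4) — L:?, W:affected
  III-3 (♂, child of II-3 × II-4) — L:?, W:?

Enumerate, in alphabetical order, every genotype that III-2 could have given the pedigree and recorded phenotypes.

L/I-1 aff ·: Ll|LL
L/I-2 aff ·: Ll|LL
L/II-1 aff I-1×I-2: Ll|LL
L/II-2 un ·: ll
L/II-3 aff I-1×I-2: Ll|LL
L/II-4 un ·: ll
L/III-1 aff II-2×II-1: Ll
L/III-2 ? II-3×II-4: ll|Ll
L/III-3 ? II-3×II-4: ll|Ll
⇒ L over [I-1,I-2,II-1,II-2,II-3,II-4,III-1,III-2,III-3]: 31 consistent
W/I-1 aff ·: Ww|WW
W/I-2 aff ·: Ww|WW
W/II-1 aff I-1×I-2: Ww|WW
W/II-2 un ·: ww
W/II-3 aff I-1×I-2: Ww|WW
W/II-4 aff ·: Ww|WW
W/III-1 aff II-2×II-1: Ww
W/III-2 aff II-3×II-4: Ww|WW
W/III-3 ? II-3×II-4: ww|Ww|WW
⇒ W over [I-1,I-2,II-1,II-2,II-3,II-4,III-1,III-2,III-3]: 95 consistent

III-2 ∈ {Ll WW, Ll Ww, ll WW, ll Ww}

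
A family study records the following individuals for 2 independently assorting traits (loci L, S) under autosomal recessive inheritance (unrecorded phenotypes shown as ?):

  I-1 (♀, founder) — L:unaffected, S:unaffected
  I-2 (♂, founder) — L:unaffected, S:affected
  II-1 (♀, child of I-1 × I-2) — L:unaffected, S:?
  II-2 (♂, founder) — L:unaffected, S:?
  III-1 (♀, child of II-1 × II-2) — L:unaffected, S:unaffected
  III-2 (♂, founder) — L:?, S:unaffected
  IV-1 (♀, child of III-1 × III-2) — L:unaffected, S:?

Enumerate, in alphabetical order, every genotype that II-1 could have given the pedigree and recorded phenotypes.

II-1 ∈ {LL Ss, LL ss, Ll Ss, Ll ss}

L/I-1 un ·: LL|Ll
L/I-2 un ·: LL|Ll
L/II-1 un I-1×I-2: LL|Ll
L/II-2 un ·: LL|Ll
L/III-1 un II-1×II-2: LL|Ll
L/III-2 ? ·: LL|Ll|ll
L/IV-1 un III-1×III-2: LL|Ll
⇒ L over [I-1,I-2,II-1,II-2,III-1,III-2,IV-1]: 106 consistent
S/I-1 un ·: SS|Ss
S/I-2 aff ·: ss
S/II-1 ? I-1×I-2: Ss|ss
S/II-2 ? ·: SS|Ss|ss
S/III-1 un II-1×II-2: SS|Ss
S/III-2 un ·: SS|Ss
S/IV-1 ? III-1×III-2: SS|Ss|ss
⇒ S over [I-1,I-2,II-1,II-2,III-1,III-2,IV-1]: 52 consistent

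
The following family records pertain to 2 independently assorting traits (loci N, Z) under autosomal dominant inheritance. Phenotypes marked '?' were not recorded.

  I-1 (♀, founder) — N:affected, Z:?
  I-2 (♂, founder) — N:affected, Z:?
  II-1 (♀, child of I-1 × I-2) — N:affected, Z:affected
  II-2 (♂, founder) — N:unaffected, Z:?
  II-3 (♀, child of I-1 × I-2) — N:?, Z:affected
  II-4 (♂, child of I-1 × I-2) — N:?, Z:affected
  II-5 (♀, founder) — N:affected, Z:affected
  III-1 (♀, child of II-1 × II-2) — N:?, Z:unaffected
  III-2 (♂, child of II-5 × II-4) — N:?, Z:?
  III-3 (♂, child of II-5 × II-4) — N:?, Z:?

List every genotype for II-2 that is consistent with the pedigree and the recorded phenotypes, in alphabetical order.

N/I-1 aff ·: Nn|NN
N/I-2 aff ·: Nn|NN
N/II-1 aff I-1×I-2: Nn|NN
N/II-2 un ·: nn
N/II-3 ? I-1×I-2: nn|Nn|NN
N/II-4 ? I-1×I-2: nn|Nn|NN
N/II-5 aff ·: Nn|NN
N/III-1 ? II-1×II-2: nn|Nn
N/III-2 ? II-5×II-4: nn|Nn|NN
N/III-3 ? II-5×II-4: nn|Nn|NN
⇒ N over [I-1,I-2,II-1,II-2,II-3,II-4,II-5,III-1,III-2,III-3]: 428 consistent
Z/I-1 ? ·: zz|Zz|ZZ
Z/I-2 ? ·: zz|Zz|ZZ
Z/II-1 aff I-1×I-2: Zz
Z/II-2 ? ·: zz|Zz
Z/II-3 aff I-1×I-2: Zz|ZZ
Z/II-4 aff I-1×I-2: Zz|ZZ
Z/II-5 aff ·: Zz|ZZ
Z/III-1 un II-1×II-2: zz
Z/III-2 ? II-5×II-4: zz|Zz|ZZ
Z/III-3 ? II-5×II-4: zz|Zz|ZZ
⇒ Z over [I-1,I-2,II-1,II-2,II-3,II-4,II-5,III-1,III-2,III-3]: 320 consistent

II-2 ∈ {nn Zz, nn zz}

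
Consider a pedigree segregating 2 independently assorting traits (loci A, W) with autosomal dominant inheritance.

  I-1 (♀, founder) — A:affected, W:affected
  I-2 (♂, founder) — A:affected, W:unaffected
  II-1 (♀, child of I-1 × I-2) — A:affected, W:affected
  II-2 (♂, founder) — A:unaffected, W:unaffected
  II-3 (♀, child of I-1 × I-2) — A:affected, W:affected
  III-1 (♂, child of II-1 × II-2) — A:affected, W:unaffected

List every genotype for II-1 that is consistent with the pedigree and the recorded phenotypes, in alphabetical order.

II-1 ∈ {AA Ww, Aa Ww}

A/I-1 aff ·: Aa|AA
A/I-2 aff ·: Aa|AA
A/II-1 aff I-1×I-2: Aa|AA
A/II-2 un ·: aa
A/II-3 aff I-1×I-2: Aa|AA
A/III-1 aff II-1×II-2: Aa
⇒ A over [I-1,I-2,II-1,II-2,II-3,III-1]: 13 consistent
W/I-1 aff ·: Ww|WW
W/I-2 un ·: ww
W/II-1 aff I-1×I-2: Ww
W/II-2 un ·: ww
W/II-3 aff I-1×I-2: Ww
W/III-1 un II-1×II-2: ww
⇒ W over [I-1,I-2,II-1,II-2,II-3,III-1]: 2 consistent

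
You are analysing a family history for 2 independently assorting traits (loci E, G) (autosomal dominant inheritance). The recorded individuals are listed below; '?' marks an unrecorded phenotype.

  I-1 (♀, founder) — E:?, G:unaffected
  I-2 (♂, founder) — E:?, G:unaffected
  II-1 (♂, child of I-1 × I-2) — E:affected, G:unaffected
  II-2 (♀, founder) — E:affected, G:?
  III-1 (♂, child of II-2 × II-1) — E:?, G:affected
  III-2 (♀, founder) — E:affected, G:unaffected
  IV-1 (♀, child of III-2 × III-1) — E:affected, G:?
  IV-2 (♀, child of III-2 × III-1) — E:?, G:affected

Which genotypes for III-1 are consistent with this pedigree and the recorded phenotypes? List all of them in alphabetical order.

III-1 ∈ {EE Gg, Ee Gg, ee Gg}

E/I-1 ? ·: ee|Ee|EE
E/I-2 ? ·: ee|Ee|EE
E/II-1 aff I-1×I-2: Ee|EE
E/II-2 aff ·: Ee|EE
E/III-1 ? II-2×II-1: ee|Ee|EE
E/III-2 aff ·: Ee|EE
E/IV-1 aff III-2×III-1: Ee|EE
E/IV-2 ? III-2×III-1: ee|Ee|EE
⇒ E over [I-1,I-2,II-1,II-2,III-1,III-2,IV-1,IV-2]: 311 consistent
G/I-1 un ·: gg
G/I-2 un ·: gg
G/II-1 un I-1×I-2: gg
G/II-2 ? ·: Gg|GG
G/III-1 aff II-2×II-1: Gg
G/III-2 un ·: gg
G/IV-1 ? III-2×III-1: gg|Gg
G/IV-2 aff III-2×III-1: Gg
⇒ G over [I-1,I-2,II-1,II-2,III-1,III-2,IV-1,IV-2]: 4 consistent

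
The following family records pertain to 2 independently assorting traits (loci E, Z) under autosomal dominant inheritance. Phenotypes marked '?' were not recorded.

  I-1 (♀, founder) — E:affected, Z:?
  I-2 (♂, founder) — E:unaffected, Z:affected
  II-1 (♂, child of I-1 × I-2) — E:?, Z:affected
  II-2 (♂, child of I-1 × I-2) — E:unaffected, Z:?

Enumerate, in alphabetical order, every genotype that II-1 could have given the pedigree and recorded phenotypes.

E/I-1 aff ·: Ee
E/I-2 un ·: ee
E/II-1 ? I-1×I-2: ee|Ee
E/II-2 un I-1×I-2: ee
⇒ E over [I-1,I-2,II-1,II-2]: 2 consistent
Z/I-1 ? ·: zz|Zz|ZZ
Z/I-2 aff ·: Zz|ZZ
Z/II-1 aff I-1×I-2: Zz|ZZ
Z/II-2 ? I-1×I-2: zz|Zz|ZZ
⇒ Z over [I-1,I-2,II-1,II-2]: 18 consistent

II-1 ∈ {Ee ZZ, Ee Zz, ee ZZ, ee Zz}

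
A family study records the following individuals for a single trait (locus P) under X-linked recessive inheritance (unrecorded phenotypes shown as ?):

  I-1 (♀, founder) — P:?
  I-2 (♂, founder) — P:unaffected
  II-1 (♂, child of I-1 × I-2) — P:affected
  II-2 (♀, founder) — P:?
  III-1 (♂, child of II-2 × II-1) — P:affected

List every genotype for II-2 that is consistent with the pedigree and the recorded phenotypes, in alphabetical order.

II-2 ∈ {X^PX^p, X^pX^p}

P/I-1 ? ·: X^PX^p|X^pX^p
P/I-2 un ·: X^PY
P/II-1 aff I-1×I-2: X^pY
P/II-2 ? ·: X^PX^p|X^pX^p
P/III-1 aff II-2×II-1: X^pY
⇒ P over [I-1,I-2,II-1,II-2,III-1]: 4 consistent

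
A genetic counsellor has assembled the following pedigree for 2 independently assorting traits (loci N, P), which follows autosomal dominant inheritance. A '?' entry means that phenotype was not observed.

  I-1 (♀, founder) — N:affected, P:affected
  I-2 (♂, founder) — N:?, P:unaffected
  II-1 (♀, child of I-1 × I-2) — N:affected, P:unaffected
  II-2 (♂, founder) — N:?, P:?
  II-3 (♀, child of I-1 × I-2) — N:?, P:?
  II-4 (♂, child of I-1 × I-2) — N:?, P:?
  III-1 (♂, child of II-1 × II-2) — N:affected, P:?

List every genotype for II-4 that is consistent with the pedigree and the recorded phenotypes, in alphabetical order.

II-4 ∈ {NN Pp, NN pp, Nn Pp, Nn pp, nn Pp, nn pp}

N/I-1 aff ·: Nn|NN
N/I-2 ? ·: nn|Nn|NN
N/II-1 aff I-1×I-2: Nn|NN
N/II-2 ? ·: nn|Nn|NN
N/II-3 ? I-1×I-2: nn|Nn|NN
N/II-4 ? I-1×I-2: nn|Nn|NN
N/III-1 aff II-1×II-2: Nn|NN
⇒ N over [I-1,I-2,II-1,II-2,II-3,II-4,III-1]: 182 consistent
P/I-1 aff ·: Pp
P/I-2 un ·: pp
P/II-1 un I-1×I-2: pp
P/II-2 ? ·: pp|Pp|PP
P/II-3 ? I-1×I-2: pp|Pp
P/II-4 ? I-1×I-2: pp|Pp
P/III-1 ? II-1×II-2: pp|Pp
⇒ P over [I-1,I-2,II-1,II-2,II-3,II-4,III-1]: 16 consistent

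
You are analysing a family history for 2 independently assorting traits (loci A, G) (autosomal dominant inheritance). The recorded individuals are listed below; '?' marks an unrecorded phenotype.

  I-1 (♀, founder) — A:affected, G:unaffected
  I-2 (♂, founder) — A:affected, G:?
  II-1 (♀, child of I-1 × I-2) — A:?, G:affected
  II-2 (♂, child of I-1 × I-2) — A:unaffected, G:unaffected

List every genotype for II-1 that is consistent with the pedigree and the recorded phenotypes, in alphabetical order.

A/I-1 aff ·: Aa
A/I-2 aff ·: Aa
A/II-1 ? I-1×I-2: aa|Aa|AA
A/II-2 un I-1×I-2: aa
⇒ A over [I-1,I-2,II-1,II-2]: 3 consistent
G/I-1 un ·: gg
G/I-2 ? ·: Gg
G/II-1 aff I-1×I-2: Gg
G/II-2 un I-1×I-2: gg
⇒ G over [I-1,I-2,II-1,II-2]: 1 consistent

II-1 ∈ {AA Gg, Aa Gg, aa Gg}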